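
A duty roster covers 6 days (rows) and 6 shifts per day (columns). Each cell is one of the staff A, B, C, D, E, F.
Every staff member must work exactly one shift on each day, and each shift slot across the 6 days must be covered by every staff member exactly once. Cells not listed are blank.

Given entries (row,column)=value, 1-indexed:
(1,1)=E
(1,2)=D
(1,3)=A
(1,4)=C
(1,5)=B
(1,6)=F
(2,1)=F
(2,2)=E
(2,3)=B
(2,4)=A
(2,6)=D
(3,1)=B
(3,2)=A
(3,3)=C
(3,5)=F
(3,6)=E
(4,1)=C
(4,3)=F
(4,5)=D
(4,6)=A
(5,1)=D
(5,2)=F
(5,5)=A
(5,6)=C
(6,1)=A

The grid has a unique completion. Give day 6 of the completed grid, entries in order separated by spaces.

A C D F E B

Day 6, shift 6: day 6 has {A} and shift 6 has {A, C, D, E, F}, leaving only B.
Day 6, shift 2: day 6 has {A, B} and shift 2 has {A, D, E, F}, leaving only C.
Day 6, shift 5: day 6 has {A, B, C} and shift 5 has {A, B, D, F}, leaving only E.
Day 6, shift 3: day 6 has {A, B, C, E} and shift 3 has {A, B, C, F}, leaving only D.
Day 6, shift 4: day 6 has {A, B, C, D, E} and shift 4 has {A, C}, leaving only F.
So day 6 reads: A C D F E B.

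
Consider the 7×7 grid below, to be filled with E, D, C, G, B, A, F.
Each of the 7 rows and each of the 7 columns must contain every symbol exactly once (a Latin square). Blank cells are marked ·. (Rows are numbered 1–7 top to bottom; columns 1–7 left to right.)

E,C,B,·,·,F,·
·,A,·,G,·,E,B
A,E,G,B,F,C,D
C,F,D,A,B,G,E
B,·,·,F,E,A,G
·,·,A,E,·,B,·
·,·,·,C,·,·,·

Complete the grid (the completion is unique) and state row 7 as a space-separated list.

G B E C A D F

Row 7, column 6: row 7 has {C} and column 6 has {E, C, G, B, A, F}, leaving only D.
Row 1, column 4: row 1 has {E, C, B, F} and column 4 has {E, C, G, B, A, F}, leaving only D.
Row 1, column 7: row 1 has {E, D, C, B, F} and column 7 has {E, D, G, B}, leaving only A.
Row 7, column 7: row 7 has {D, C} and column 7 has {E, D, G, B, A}, leaving only F.
Row 7, column 1: row 7 has {D, C, F} and column 1 has {E, C, B, A}, leaving only G.
Row 7, column 2: row 7 has {D, C, G, F} and column 2 has {E, C, A, F}, leaving only B.
Row 7, column 3: row 7 has {D, C, G, B, F} and column 3 has {D, G, B, A}, leaving only E.
Row 7, column 5: row 7 has {E, D, C, G, B, F} and column 5 has {E, B, F}, leaving only A.
So row 7 reads: G B E C A D F.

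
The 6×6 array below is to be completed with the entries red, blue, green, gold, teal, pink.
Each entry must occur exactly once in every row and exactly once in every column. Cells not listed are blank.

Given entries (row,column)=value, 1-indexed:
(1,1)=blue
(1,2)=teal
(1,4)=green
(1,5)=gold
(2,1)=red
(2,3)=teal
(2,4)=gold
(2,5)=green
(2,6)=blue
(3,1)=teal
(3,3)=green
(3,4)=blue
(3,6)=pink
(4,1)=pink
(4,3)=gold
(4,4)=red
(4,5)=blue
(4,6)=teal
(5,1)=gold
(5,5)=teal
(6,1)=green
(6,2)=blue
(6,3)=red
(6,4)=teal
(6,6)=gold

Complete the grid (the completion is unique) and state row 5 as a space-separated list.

gold red blue pink teal green

Row 5, column 4: row 5 has {gold, teal} and column 4 has {red, blue, green, gold, teal}, leaving only pink.
Row 5, column 3: row 5 has {gold, teal, pink} and column 3 has {red, green, gold, teal}, leaving only blue.
Row 1, column 3: row 1 has {blue, green, gold, teal} and column 3 has {red, blue, green, gold, teal}, leaving only pink.
Row 1, column 6: row 1 has {blue, green, gold, teal, pink} and column 6 has {blue, gold, teal, pink}, leaving only red.
Row 5, column 6: row 5 has {blue, gold, teal, pink} and column 6 has {red, blue, gold, teal, pink}, leaving only green.
Row 5, column 2: row 5 has {blue, green, gold, teal, pink} and column 2 has {blue, teal}, leaving only red.
So row 5 reads: gold red blue pink teal green.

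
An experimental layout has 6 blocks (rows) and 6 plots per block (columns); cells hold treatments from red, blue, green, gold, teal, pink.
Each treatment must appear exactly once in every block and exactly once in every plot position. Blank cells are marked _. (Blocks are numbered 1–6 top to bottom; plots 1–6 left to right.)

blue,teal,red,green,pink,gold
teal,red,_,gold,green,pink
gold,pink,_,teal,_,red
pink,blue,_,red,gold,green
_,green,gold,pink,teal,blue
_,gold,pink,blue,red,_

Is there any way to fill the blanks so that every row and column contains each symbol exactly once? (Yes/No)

No block or plot among the givens repeats a symbol, and propagating forced cells runs into no contradiction.
One valid completion exists (for instance, blue teal red green pink gold / teal red blue gold green pink / gold pink green teal blue red / pink blue teal red gold green / red green gold pink teal blue / green gold pink blue red teal).

Yes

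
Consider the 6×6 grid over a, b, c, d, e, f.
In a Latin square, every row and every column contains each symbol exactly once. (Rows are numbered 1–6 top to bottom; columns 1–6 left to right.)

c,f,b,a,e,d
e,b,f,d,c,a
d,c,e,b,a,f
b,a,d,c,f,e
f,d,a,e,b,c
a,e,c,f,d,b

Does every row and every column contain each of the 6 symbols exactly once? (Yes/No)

Yes

Each row is a permutation of the 6 symbols, and so is each column.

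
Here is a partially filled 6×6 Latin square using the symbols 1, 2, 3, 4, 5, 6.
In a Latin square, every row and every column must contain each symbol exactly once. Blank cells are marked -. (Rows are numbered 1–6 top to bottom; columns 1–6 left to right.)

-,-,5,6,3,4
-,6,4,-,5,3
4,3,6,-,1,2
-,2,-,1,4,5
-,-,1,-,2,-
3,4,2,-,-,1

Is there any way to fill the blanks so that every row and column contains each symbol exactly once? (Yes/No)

Row 1, column 2: row 1 has {3, 4, 5, 6} and column 2 has {2, 3, 4, 6}, so it must be 1.
Row 1, column 1: row 1 has {1, 3, 4, 5, 6} and column 1 has {3, 4}, so it must be 2.
Row 2, column 1: row 2 has {3, 4, 5, 6} and column 1 has {2, 3, 4}, so it must be 1.
Row 2, column 4: row 2 has {1, 3, 4, 5, 6} and column 4 has {1, 6}, so it must be 2.
Row 3, column 4: row 3 has {1, 2, 3, 4, 6} and column 4 has {1, 2, 6}, so it must be 5.
Now row 6, column 4: row 6 together with column 4 already contain {1, 2, 3, 4, 5, 6} — every symbol — so nothing can go there. The grid has no valid completion.

No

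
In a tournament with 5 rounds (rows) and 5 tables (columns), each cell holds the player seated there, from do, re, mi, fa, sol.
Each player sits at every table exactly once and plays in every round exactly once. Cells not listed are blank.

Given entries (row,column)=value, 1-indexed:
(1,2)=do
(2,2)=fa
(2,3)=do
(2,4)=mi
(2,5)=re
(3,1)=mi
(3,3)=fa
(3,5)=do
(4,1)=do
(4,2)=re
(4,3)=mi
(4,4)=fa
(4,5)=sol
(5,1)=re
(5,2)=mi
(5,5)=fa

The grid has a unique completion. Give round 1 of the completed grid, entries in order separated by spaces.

fa do re sol mi

Round 1, table 5: round 1 has {do} and table 5 has {do, re, fa, sol}, leaving only mi.
Round 2, table 1: round 2 has {do, re, mi, fa} and table 1 has {do, re, mi}, leaving only sol.
Round 1, table 1: round 1 has {do, mi} and table 1 has {do, re, mi, sol}, leaving only fa.
Round 3, table 2: round 3 has {do, mi, fa} and table 2 has {do, re, mi, fa}, leaving only sol.
Round 3, table 4: round 3 has {do, mi, fa, sol} and table 4 has {mi, fa}, leaving only re.
Round 1, table 4: round 1 has {do, mi, fa} and table 4 has {re, mi, fa}, leaving only sol.
Round 1, table 3: round 1 has {do, mi, fa, sol} and table 3 has {do, mi, fa}, leaving only re.
So round 1 reads: fa do re sol mi.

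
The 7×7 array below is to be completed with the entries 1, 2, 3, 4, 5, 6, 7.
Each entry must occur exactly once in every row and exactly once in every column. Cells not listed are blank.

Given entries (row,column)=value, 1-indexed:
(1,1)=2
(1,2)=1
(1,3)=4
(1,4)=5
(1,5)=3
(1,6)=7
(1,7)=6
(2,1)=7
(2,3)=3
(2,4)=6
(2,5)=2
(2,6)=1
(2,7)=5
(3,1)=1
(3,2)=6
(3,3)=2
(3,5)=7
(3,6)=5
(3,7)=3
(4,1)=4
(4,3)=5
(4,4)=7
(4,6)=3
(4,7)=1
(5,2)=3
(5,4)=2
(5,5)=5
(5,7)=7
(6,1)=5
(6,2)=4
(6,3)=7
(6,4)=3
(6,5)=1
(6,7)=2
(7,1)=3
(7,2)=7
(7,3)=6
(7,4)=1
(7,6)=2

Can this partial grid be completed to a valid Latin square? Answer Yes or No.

Row 2, column 2: row 2 together with column 2 already contain {1, 2, 3, 4, 5, 6, 7} — every symbol — so nothing can go there. The grid has no valid completion.

No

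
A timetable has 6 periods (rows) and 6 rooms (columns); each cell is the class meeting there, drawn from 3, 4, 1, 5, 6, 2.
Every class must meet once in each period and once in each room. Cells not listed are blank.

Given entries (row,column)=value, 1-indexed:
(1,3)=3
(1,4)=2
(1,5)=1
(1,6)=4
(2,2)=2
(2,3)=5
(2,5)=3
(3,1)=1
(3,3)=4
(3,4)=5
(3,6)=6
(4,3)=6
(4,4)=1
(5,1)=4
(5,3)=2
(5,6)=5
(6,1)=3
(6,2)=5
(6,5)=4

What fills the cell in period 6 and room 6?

Period 1, room 2: period 1 has {3, 4, 1, 2} and room 2 has {5, 2}, leaving only 6.
Period 1, room 1: period 1 has {3, 4, 1, 6, 2} and room 1 has {3, 4, 1}, leaving only 5.
Period 2, room 1: period 2 has {3, 5, 2} and room 1 has {3, 4, 1, 5}, leaving only 6.
Period 2, room 4: period 2 has {3, 5, 6, 2} and room 4 has {1, 5, 2}, leaving only 4.
Period 2, room 6: period 2 has {3, 4, 5, 6, 2} and room 6 has {4, 5, 6}, leaving only 1.
Period 6 already has {3, 4, 5} and room 6 already has {4, 1, 5, 6}, so period 6, room 6 must be 2.

2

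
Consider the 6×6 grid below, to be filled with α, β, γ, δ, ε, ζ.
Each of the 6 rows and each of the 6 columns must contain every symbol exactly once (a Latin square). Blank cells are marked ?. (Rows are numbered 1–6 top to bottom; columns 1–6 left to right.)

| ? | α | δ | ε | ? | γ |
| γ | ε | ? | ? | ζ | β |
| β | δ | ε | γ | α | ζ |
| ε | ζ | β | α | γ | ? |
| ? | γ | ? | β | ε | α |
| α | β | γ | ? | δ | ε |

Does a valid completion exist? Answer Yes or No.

Yes

No row or column among the givens repeats a symbol, and propagating forced cells runs into no contradiction.
One valid completion exists (for instance, ζ α δ ε β γ / γ ε α δ ζ β / β δ ε γ α ζ / ε ζ β α γ δ / δ γ ζ β ε α / α β γ ζ δ ε).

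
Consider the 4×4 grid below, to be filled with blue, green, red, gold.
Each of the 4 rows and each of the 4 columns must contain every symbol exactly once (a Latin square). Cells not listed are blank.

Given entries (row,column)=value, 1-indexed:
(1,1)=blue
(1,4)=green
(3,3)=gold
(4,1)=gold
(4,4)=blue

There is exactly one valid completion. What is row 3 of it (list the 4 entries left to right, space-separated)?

Row 3, column 4: row 3 has {gold} and column 4 has {blue, green}, leaving only red.
Row 3, column 1: row 3 has {red, gold} and column 1 has {blue, gold}, leaving only green.
Row 3, column 2: row 3 has {green, red, gold} and column 2 has {}, leaving only blue.
So row 3 reads: green blue gold red.

green blue gold red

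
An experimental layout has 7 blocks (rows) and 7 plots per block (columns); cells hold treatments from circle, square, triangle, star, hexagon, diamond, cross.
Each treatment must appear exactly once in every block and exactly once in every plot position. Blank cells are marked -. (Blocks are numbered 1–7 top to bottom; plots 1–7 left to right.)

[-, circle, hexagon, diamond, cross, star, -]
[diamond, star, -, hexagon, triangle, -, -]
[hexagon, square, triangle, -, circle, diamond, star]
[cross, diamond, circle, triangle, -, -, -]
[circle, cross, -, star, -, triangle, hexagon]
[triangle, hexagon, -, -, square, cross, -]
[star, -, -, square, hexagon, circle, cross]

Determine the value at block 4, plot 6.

hexagon

Block 1, plot 1: block 1 has {circle, star, hexagon, diamond, cross} and plot 1 has {circle, triangle, star, hexagon, diamond, cross}, leaving only square.
Block 1, plot 7: block 1 has {circle, square, star, hexagon, diamond, cross} and plot 7 has {star, hexagon, cross}, leaving only triangle.
Block 2, plot 6: block 2 has {triangle, star, hexagon, diamond} and plot 6 has {circle, triangle, star, diamond, cross}, leaving only square.
Block 4 already has {circle, triangle, diamond, cross} and plot 6 already has {circle, square, triangle, star, diamond, cross}, so block 4, plot 6 must be hexagon.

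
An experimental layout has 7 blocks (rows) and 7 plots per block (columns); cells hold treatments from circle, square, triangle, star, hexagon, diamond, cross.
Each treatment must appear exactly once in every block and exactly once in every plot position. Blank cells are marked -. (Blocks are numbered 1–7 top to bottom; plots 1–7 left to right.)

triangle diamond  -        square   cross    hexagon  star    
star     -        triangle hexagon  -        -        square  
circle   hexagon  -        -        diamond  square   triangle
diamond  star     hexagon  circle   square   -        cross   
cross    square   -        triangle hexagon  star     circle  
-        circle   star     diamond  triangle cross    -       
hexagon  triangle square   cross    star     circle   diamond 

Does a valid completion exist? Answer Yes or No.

No block or plot among the givens repeats a symbol, and propagating forced cells runs into no contradiction.
One valid completion exists (for instance, triangle diamond circle square cross hexagon star / star cross triangle hexagon circle diamond square / circle hexagon cross star diamond square triangle / diamond star hexagon circle square triangle cross / cross square diamond triangle hexagon star circle / square circle star diamond triangle cross hexagon / hexagon triangle square cross star circle diamond).

Yes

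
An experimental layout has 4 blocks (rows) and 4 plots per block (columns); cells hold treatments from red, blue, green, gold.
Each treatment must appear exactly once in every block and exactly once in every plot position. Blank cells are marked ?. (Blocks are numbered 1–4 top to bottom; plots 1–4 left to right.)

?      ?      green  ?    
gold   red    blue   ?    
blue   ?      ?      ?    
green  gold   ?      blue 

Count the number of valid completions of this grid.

Block 1, plot 1: eliminating its block and plot leaves {red}.
Block 1, plot 2: eliminating its block and plot leaves {blue}.
Block 1, plot 4: eliminating its block and plot leaves {red, gold}.
Block 2, plot 4: eliminating its block and plot leaves {green}.
Block 3, plot 2: eliminating its block and plot leaves {green}.
Block 3, plot 3: eliminating its block and plot leaves {red, gold}.
Block 3, plot 4: eliminating its block and plot leaves {red, green, gold}.
Block 4, plot 3: eliminating its block and plot leaves {red}.
Only one assignment across all blanks avoids any block or plot repeat, giving 1 completion.

1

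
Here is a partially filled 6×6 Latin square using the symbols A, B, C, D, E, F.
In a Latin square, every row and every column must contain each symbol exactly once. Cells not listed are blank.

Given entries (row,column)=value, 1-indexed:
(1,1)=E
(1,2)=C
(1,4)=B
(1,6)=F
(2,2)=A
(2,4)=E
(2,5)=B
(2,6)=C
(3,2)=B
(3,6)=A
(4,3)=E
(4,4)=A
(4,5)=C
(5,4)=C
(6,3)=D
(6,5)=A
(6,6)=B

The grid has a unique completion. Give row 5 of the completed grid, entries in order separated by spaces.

Row 1, column 3: row 1 has {B, C, E, F} and column 3 has {D, E}, leaving only A.
Row 1, column 5: row 1 has {A, B, C, E, F} and column 5 has {A, B, C}, leaving only D.
Row 2, column 3: row 2 has {A, B, C, E} and column 3 has {A, D, E}, leaving only F.
Row 5, column 3: row 5 has {C} and column 3 has {A, D, E, F}, leaving only B.
Row 2, column 1: row 2 has {A, B, C, E, F} and column 1 has {E}, leaving only D.
Row 3, column 3: row 3 has {A, B} and column 3 has {A, B, D, E, F}, leaving only C.
Row 3, column 1: row 3 has {A, B, C} and column 1 has {D, E}, leaving only F.
Row 5, column 1: row 5 has {B, C} and column 1 has {D, E, F}, leaving only A.
Row 3, column 4: row 3 has {A, B, C, F} and column 4 has {A, B, C, E}, leaving only D.
Row 3, column 5: row 3 has {A, B, C, D, F} and column 5 has {A, B, C, D}, leaving only E.
Row 5, column 5: row 5 has {A, B, C} and column 5 has {A, B, C, D, E}, leaving only F.
Row 4, column 1: row 4 has {A, C, E} and column 1 has {A, D, E, F}, leaving only B.
Row 4, column 6: row 4 has {A, B, C, E} and column 6 has {A, B, C, F}, leaving only D.
Row 5, column 6: row 5 has {A, B, C, F} and column 6 has {A, B, C, D, F}, leaving only E.
Row 5, column 2: row 5 has {A, B, C, E, F} and column 2 has {A, B, C}, leaving only D.
So row 5 reads: A D B C F E.

A D B C F E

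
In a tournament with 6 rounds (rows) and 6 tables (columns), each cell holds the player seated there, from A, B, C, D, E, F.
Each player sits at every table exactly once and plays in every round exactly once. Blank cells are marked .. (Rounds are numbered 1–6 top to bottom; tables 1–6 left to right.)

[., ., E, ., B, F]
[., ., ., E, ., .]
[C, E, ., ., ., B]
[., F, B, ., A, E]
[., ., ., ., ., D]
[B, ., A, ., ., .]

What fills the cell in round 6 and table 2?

D

Round 4, table 1: round 4 has {A, B, E, F} and table 1 has {B, C}, leaving only D.
Round 1, table 1: round 1 has {B, E, F} and table 1 has {B, C, D}, leaving only A.
Round 2, table 1: round 2 has {E} and table 1 has {A, B, C, D}, leaving only F.
Round 4, table 4: round 4 has {A, B, D, E, F} and table 4 has {E}, leaving only C.
Round 1, table 4: round 1 has {A, B, E, F} and table 4 has {C, E}, leaving only D.
Round 1, table 2: round 1 has {A, B, D, E, F} and table 2 has {E, F}, leaving only C.
Round 6 already has {A, B} and table 2 already has {C, E, F}, so round 6, table 2 must be D.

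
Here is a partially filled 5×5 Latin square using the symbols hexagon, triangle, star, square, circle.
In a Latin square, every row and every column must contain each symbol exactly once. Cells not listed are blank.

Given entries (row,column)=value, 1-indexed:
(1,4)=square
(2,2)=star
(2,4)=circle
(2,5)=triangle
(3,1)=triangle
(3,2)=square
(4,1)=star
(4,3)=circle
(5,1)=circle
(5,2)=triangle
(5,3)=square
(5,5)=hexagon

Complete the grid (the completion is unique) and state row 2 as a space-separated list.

square star hexagon circle triangle

Row 2, column 3: row 2 has {triangle, star, circle} and column 3 has {square, circle}, leaving only hexagon.
Row 2, column 1: row 2 has {hexagon, triangle, star, circle} and column 1 has {triangle, star, circle}, leaving only square.
So row 2 reads: square star hexagon circle triangle.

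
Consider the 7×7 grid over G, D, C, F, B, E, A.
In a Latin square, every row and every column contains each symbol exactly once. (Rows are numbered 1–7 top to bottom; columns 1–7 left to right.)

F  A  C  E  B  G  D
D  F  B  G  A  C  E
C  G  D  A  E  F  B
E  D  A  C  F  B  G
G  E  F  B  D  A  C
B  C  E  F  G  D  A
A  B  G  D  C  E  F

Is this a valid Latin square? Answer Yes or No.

Yes

Each row is a permutation of the 7 symbols, and so is each column.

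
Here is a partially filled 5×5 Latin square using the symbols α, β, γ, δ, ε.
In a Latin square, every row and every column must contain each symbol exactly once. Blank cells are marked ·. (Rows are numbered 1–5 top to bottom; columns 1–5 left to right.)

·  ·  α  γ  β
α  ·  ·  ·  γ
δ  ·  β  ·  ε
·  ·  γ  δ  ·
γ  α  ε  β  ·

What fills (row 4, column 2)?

Row 1, column 1: row 1 has {α, β, γ} and column 1 has {α, γ, δ}, leaving only ε.
Row 1, column 2: row 1 has {α, β, γ, ε} and column 2 has {α}, leaving only δ.
Row 2, column 3: row 2 has {α, γ} and column 3 has {α, β, γ, ε}, leaving only δ.
Row 2, column 4: row 2 has {α, γ, δ} and column 4 has {β, γ, δ}, leaving only ε.
Row 2, column 2: row 2 has {α, γ, δ, ε} and column 2 has {α, δ}, leaving only β.
Row 4 already has {γ, δ} and column 2 already has {α, β, δ}, so row 4, column 2 must be ε.

ε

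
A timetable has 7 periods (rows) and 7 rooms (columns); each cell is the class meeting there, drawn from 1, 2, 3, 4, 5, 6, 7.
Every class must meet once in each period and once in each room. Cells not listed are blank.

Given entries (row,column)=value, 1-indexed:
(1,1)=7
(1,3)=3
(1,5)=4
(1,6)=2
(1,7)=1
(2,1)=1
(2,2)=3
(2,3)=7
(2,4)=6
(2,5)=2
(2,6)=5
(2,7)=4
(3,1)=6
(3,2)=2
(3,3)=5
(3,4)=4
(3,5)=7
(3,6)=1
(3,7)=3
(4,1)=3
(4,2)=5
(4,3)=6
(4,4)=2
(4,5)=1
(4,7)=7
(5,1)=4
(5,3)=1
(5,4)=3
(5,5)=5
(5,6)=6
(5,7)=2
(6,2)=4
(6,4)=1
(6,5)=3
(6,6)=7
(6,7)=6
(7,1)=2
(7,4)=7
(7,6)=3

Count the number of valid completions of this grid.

Period 1, room 2: eliminating its period and room leaves {6}.
Period 1, room 4: eliminating its period and room leaves {5}.
Period 4, room 6: eliminating its period and room leaves {4}.
Period 5, room 2: eliminating its period and room leaves {7}.
Period 6, room 1: eliminating its period and room leaves {5}.
Period 6, room 3: eliminating its period and room leaves {2}.
Period 7, room 2: eliminating its period and room leaves {1, 6}.
Period 7, room 3: eliminating its period and room leaves {4}.
Period 7, room 5: eliminating its period and room leaves {6}.
Period 7, room 7: eliminating its period and room leaves {5}.
Only one assignment across all blanks avoids any period or room repeat, giving 1 completion.

1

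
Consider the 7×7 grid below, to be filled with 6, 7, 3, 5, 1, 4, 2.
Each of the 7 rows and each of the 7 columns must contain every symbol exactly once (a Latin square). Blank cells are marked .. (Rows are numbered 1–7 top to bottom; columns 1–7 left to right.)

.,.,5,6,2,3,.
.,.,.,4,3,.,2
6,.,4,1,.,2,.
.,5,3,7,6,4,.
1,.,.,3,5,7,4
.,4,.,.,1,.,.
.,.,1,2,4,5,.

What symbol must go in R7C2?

Row 3, column 5: row 3 has {6, 1, 4, 2} and column 5 has {6, 3, 5, 1, 4, 2}, leaving only 7.
Row 3, column 2: row 3 has {6, 7, 1, 4, 2} and column 2 has {5, 4}, leaving only 3.
Row 3, column 7: row 3 has {6, 7, 3, 1, 4, 2} and column 7 has {4, 2}, leaving only 5.
Row 4, column 1: row 4 has {6, 7, 3, 5, 4} and column 1 has {6, 1}, leaving only 2.
Row 4, column 7: row 4 has {6, 7, 3, 5, 4, 2} and column 7 has {5, 4, 2}, leaving only 1.
Row 1, column 7: row 1 has {6, 3, 5, 2} and column 7 has {5, 1, 4, 2}, leaving only 7.
Row 1, column 1: row 1 has {6, 7, 3, 5, 2} and column 1 has {6, 1, 2}, leaving only 4.
Row 1, column 2: row 1 has {6, 7, 3, 5, 4, 2} and column 2 has {3, 5, 4}, leaving only 1.
Row 6, column 4: row 6 has {1, 4} and column 4 has {6, 7, 3, 1, 4, 2}, leaving only 5.
Row 6, column 6: row 6 has {5, 1, 4} and column 6 has {7, 3, 5, 4, 2}, leaving only 6.
Row 2, column 6: row 2 has {3, 4, 2} and column 6 has {6, 7, 3, 5, 4, 2}, leaving only 1.
Row 6, column 7: row 6 has {6, 5, 1, 4} and column 7 has {7, 5, 1, 4, 2}, leaving only 3.
Row 6, column 1: row 6 has {6, 3, 5, 1, 4} and column 1 has {6, 1, 4, 2}, leaving only 7.
Row 2, column 1: row 2 has {3, 1, 4, 2} and column 1 has {6, 7, 1, 4, 2}, leaving only 5.
Row 6, column 3: row 6 has {6, 7, 3, 5, 1, 4} and column 3 has {3, 5, 1, 4}, leaving only 2.
Row 5, column 3: row 5 has {7, 3, 5, 1, 4} and column 3 has {3, 5, 1, 4, 2}, leaving only 6.
Row 2, column 3: row 2 has {3, 5, 1, 4, 2} and column 3 has {6, 3, 5, 1, 4, 2}, leaving only 7.
Row 2, column 2: row 2 has {7, 3, 5, 1, 4, 2} and column 2 has {3, 5, 1, 4}, leaving only 6.
Row 7 already has {5, 1, 4, 2} and column 2 already has {6, 3, 5, 1, 4}, so row 7, column 2 must be 7.

7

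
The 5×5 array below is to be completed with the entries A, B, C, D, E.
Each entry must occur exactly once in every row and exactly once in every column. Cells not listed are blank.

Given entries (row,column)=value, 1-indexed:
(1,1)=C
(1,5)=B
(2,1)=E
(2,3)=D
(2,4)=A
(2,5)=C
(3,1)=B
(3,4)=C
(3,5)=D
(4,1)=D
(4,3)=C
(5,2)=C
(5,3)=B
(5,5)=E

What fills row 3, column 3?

E

Row 2, column 2: row 2 has {A, C, D, E} and column 2 has {C}, leaving only B.
Row 4, column 5: row 4 has {C, D} and column 5 has {B, C, D, E}, leaving only A.
Row 4, column 2: row 4 has {A, C, D} and column 2 has {B, C}, leaving only E.
Row 3, column 2: row 3 has {B, C, D} and column 2 has {B, C, E}, leaving only A.
Row 3 already has {A, B, C, D} and column 3 already has {B, C, D}, so row 3, column 3 must be E.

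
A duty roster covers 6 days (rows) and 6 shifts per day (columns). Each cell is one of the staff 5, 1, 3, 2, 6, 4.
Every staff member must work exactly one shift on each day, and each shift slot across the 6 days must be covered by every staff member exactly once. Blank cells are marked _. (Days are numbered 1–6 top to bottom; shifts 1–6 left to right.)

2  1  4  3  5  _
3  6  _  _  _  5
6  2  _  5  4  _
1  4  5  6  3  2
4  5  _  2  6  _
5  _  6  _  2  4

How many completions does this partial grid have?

2

Day 1, shift 6: eliminating its day and shift leaves {6}.
Day 2, shift 3: eliminating its day and shift leaves {1, 2}.
Day 2, shift 4: eliminating its day and shift leaves {1, 4}.
Day 2, shift 5: eliminating its day and shift leaves {1}.
Day 3, shift 3: eliminating its day and shift leaves {1, 3}.
Day 3, shift 6: eliminating its day and shift leaves {1, 3}.
Day 5, shift 3: eliminating its day and shift leaves {1, 3}.
Day 5, shift 6: eliminating its day and shift leaves {1, 3}.
Day 6, shift 2: eliminating its day and shift leaves {3}.
Day 6, shift 4: eliminating its day and shift leaves {1}.
Enumerating the assignments across these blanks that avoid any day or shift repeat gives 2 completions.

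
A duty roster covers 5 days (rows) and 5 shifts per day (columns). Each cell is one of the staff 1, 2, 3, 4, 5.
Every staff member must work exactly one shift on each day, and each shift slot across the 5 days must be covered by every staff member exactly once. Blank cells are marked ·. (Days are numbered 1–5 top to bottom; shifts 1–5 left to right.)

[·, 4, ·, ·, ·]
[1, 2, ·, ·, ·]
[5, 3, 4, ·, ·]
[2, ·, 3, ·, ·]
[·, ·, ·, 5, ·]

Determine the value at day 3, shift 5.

2

Day 1, shift 1: day 1 has {4} and shift 1 has {1, 2, 5}, leaving only 3.
Day 2, shift 3: day 2 has {1, 2} and shift 3 has {3, 4}, leaving only 5.
Day 5, shift 1: day 5 has {5} and shift 1 has {1, 2, 3, 5}, leaving only 4.
Day 5, shift 2: day 5 has {4, 5} and shift 2 has {2, 3, 4}, leaving only 1.
Day 4, shift 2: day 4 has {2, 3} and shift 2 has {1, 2, 3, 4}, leaving only 5.
Day 5, shift 3: day 5 has {1, 4, 5} and shift 3 has {3, 4, 5}, leaving only 2.
Day 1, shift 3: day 1 has {3, 4} and shift 3 has {2, 3, 4, 5}, leaving only 1.
Day 1, shift 4: day 1 has {1, 3, 4} and shift 4 has {5}, leaving only 2.
Day 1, shift 5: day 1 has {1, 2, 3, 4} and shift 5 has {}, leaving only 5.
Day 3, shift 4: day 3 has {3, 4, 5} and shift 4 has {2, 5}, leaving only 1.
Day 3 already has {1, 3, 4, 5} and shift 5 already has {5}, so day 3, shift 5 must be 2.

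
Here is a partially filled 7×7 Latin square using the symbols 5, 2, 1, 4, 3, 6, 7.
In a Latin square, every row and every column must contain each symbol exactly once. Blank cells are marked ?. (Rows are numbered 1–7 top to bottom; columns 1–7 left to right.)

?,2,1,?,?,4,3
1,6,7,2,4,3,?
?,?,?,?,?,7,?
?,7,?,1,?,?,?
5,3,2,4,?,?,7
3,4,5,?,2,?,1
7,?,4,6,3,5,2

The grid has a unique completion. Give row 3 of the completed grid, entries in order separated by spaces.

2 5 6 3 1 7 4

Row 1, column 1: row 1 has {2, 1, 4, 3} and column 1 has {5, 1, 3, 7}, leaving only 6.
Row 2, column 7: row 2 has {2, 1, 4, 3, 6, 7} and column 7 has {2, 1, 3, 7}, leaving only 5.
Row 6, column 4: row 6 has {5, 2, 1, 4, 3} and column 4 has {2, 1, 4, 6}, leaving only 7.
Row 1, column 4: row 1 has {2, 1, 4, 3, 6} and column 4 has {2, 1, 4, 6, 7}, leaving only 5.
Row 3, column 4: row 3 has {7} and column 4 has {5, 2, 1, 4, 6, 7}, leaving only 3.
Row 3, column 3: row 3 has {3, 7} and column 3 has {5, 2, 1, 4, 7}, leaving only 6.
Row 3, column 7: row 3 has {3, 6, 7} and column 7 has {5, 2, 1, 3, 7}, leaving only 4.
Row 3, column 1: row 3 has {4, 3, 6, 7} and column 1 has {5, 1, 3, 6, 7}, leaving only 2.
Row 1, column 5: row 1 has {5, 2, 1, 4, 3, 6} and column 5 has {2, 4, 3}, leaving only 7.
Row 4, column 1: row 4 has {1, 7} and column 1 has {5, 2, 1, 3, 6, 7}, leaving only 4.
Row 4, column 3: row 4 has {1, 4, 7} and column 3 has {5, 2, 1, 4, 6, 7}, leaving only 3.
Row 4, column 7: row 4 has {1, 4, 3, 7} and column 7 has {5, 2, 1, 4, 3, 7}, leaving only 6.
Row 4, column 5: row 4 has {1, 4, 3, 6, 7} and column 5 has {2, 4, 3, 7}, leaving only 5.
Row 3, column 5: row 3 has {2, 4, 3, 6, 7} and column 5 has {5, 2, 4, 3, 7}, leaving only 1.
Row 3, column 2: row 3 has {2, 1, 4, 3, 6, 7} and column 2 has {2, 4, 3, 6, 7}, leaving only 5.
So row 3 reads: 2 5 6 3 1 7 4.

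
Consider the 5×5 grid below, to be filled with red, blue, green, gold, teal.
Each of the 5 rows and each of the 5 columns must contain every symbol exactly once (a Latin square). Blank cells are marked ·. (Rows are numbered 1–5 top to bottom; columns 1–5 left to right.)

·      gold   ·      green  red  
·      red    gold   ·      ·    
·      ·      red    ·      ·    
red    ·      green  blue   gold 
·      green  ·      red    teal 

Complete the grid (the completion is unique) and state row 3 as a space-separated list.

Row 2, column 4: row 2 has {red, gold} and column 4 has {red, blue, green}, leaving only teal.
Row 3, column 4: row 3 has {red} and column 4 has {red, blue, green, teal}, leaving only gold.
Row 4, column 2: row 4 has {red, blue, green, gold} and column 2 has {red, green, gold}, leaving only teal.
Row 3, column 2: row 3 has {red, gold} and column 2 has {red, green, gold, teal}, leaving only blue.
Row 3, column 5: row 3 has {red, blue, gold} and column 5 has {red, gold, teal}, leaving only green.
Row 3, column 1: row 3 has {red, blue, green, gold} and column 1 has {red}, leaving only teal.
So row 3 reads: teal blue red gold green.

teal blue red gold green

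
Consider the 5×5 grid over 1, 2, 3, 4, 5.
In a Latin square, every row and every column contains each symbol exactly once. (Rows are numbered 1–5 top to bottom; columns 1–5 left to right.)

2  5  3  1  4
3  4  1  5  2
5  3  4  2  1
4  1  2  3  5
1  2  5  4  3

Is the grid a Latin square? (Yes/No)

Each row is a permutation of the 5 symbols, and so is each column.

Yes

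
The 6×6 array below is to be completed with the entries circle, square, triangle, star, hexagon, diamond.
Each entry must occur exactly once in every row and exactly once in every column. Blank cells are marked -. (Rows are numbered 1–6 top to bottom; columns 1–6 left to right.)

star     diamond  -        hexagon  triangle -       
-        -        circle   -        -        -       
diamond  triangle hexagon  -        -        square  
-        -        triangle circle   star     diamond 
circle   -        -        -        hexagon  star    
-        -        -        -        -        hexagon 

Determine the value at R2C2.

Row 1, column 3: row 1 has {triangle, star, hexagon, diamond} and column 3 has {circle, triangle, hexagon}, leaving only square.
Row 1, column 6: row 1 has {square, triangle, star, hexagon, diamond} and column 6 has {square, star, hexagon, diamond}, leaving only circle.
Row 2, column 6: row 2 has {circle} and column 6 has {circle, square, star, hexagon, diamond}, leaving only triangle.
Row 3, column 4: row 3 has {square, triangle, hexagon, diamond} and column 4 has {circle, hexagon}, leaving only star.
Row 3, column 5: row 3 has {square, triangle, star, hexagon, diamond} and column 5 has {triangle, star, hexagon}, leaving only circle.
Row 5, column 2: row 5 has {circle, star, hexagon} and column 2 has {triangle, diamond}, leaving only square.
Row 4, column 2: row 4 has {circle, triangle, star, diamond} and column 2 has {square, triangle, diamond}, leaving only hexagon.
Row 2 already has {circle, triangle} and column 2 already has {square, triangle, hexagon, diamond}, so row 2, column 2 must be star.

star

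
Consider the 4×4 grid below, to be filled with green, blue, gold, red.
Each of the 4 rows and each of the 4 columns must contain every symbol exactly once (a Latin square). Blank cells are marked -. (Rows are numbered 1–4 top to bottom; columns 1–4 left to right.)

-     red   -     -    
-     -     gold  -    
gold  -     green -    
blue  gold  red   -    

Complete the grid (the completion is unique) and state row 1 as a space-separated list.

Row 1, column 1: row 1 has {red} and column 1 has {blue, gold}, leaving only green.
Row 1, column 3: row 1 has {green, red} and column 3 has {green, gold, red}, leaving only blue.
Row 1, column 4: row 1 has {green, blue, red} and column 4 has {}, leaving only gold.
So row 1 reads: green red blue gold.

green red blue gold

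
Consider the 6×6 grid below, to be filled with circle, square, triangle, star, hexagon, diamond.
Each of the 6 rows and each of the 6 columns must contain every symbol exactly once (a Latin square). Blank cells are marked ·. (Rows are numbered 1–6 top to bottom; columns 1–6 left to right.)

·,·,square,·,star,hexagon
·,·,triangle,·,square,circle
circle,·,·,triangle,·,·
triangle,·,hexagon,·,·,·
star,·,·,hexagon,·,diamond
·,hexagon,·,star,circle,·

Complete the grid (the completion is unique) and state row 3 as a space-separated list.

Row 1, column 1: row 1 has {square, star, hexagon} and column 1 has {circle, triangle, star}, leaving only diamond.
Row 1, column 4: row 1 has {square, star, hexagon, diamond} and column 4 has {triangle, star, hexagon}, leaving only circle.
Row 1, column 2: row 1 has {circle, square, star, hexagon, diamond} and column 2 has {hexagon}, leaving only triangle.
Row 2, column 1: row 2 has {circle, square, triangle} and column 1 has {circle, triangle, star, diamond}, leaving only hexagon.
Row 2, column 4: row 2 has {circle, square, triangle, hexagon} and column 4 has {circle, triangle, star, hexagon}, leaving only diamond.
Row 2, column 2: row 2 has {circle, square, triangle, hexagon, diamond} and column 2 has {triangle, hexagon}, leaving only star.
Row 4, column 4: row 4 has {triangle, hexagon} and column 4 has {circle, triangle, star, hexagon, diamond}, leaving only square.
Row 4, column 5: row 4 has {square, triangle, hexagon} and column 5 has {circle, square, star}, leaving only diamond.
Row 3, column 5: row 3 has {circle, triangle} and column 5 has {circle, square, star, diamond}, leaving only hexagon.
Row 4, column 2: row 4 has {square, triangle, hexagon, diamond} and column 2 has {triangle, star, hexagon}, leaving only circle.
Row 4, column 6: row 4 has {circle, square, triangle, hexagon, diamond} and column 6 has {circle, hexagon, diamond}, leaving only star.
Row 3, column 6: row 3 has {circle, triangle, hexagon} and column 6 has {circle, star, hexagon, diamond}, leaving only square.
Row 3, column 2: row 3 has {circle, square, triangle, hexagon} and column 2 has {circle, triangle, star, hexagon}, leaving only diamond.
Row 3, column 3: row 3 has {circle, square, triangle, hexagon, diamond} and column 3 has {square, triangle, hexagon}, leaving only star.
So row 3 reads: circle diamond star triangle hexagon square.

circle diamond star triangle hexagon square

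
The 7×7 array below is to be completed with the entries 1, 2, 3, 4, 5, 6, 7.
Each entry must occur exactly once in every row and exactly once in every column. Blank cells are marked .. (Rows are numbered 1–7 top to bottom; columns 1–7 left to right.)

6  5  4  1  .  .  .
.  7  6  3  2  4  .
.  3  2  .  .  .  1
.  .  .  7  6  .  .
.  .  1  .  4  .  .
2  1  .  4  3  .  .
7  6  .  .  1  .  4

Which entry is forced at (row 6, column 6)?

5

Row 1, column 5: row 1 has {1, 4, 5, 6} and column 5 has {1, 2, 3, 4, 6}, leaving only 7.
Row 2, column 7: row 2 has {2, 3, 4, 6, 7} and column 7 has {1, 4}, leaving only 5.
Row 2, column 1: row 2 has {2, 3, 4, 5, 6, 7} and column 1 has {2, 6, 7}, leaving only 1.
Row 3, column 5: row 3 has {1, 2, 3} and column 5 has {1, 2, 3, 4, 6, 7}, leaving only 5.
Row 3, column 1: row 3 has {1, 2, 3, 5} and column 1 has {1, 2, 6, 7}, leaving only 4.
Row 3, column 4: row 3 has {1, 2, 3, 4, 5} and column 4 has {1, 3, 4, 7}, leaving only 6.
Row 3, column 6: row 3 has {1, 2, 3, 4, 5, 6} and column 6 has {4}, leaving only 7.
Row 5, column 2: row 5 has {1, 4} and column 2 has {1, 3, 5, 6, 7}, leaving only 2.
Row 4, column 2: row 4 has {6, 7} and column 2 has {1, 2, 3, 5, 6, 7}, leaving only 4.
Row 5, column 4: row 5 has {1, 2, 4} and column 4 has {1, 3, 4, 6, 7}, leaving only 5.
Row 5, column 1: row 5 has {1, 2, 4, 5} and column 1 has {1, 2, 4, 6, 7}, leaving only 3.
Row 4, column 1: row 4 has {4, 6, 7} and column 1 has {1, 2, 3, 4, 6, 7}, leaving only 5.
Row 4, column 3: row 4 has {4, 5, 6, 7} and column 3 has {1, 2, 4, 6}, leaving only 3.
Row 4, column 7: row 4 has {3, 4, 5, 6, 7} and column 7 has {1, 4, 5}, leaving only 2.
Row 1, column 7: row 1 has {1, 4, 5, 6, 7} and column 7 has {1, 2, 4, 5}, leaving only 3.
Row 1, column 6: row 1 has {1, 3, 4, 5, 6, 7} and column 6 has {4, 7}, leaving only 2.
Row 4, column 6: row 4 has {2, 3, 4, 5, 6, 7} and column 6 has {2, 4, 7}, leaving only 1.
Row 5, column 6: row 5 has {1, 2, 3, 4, 5} and column 6 has {1, 2, 4, 7}, leaving only 6.
Row 6 already has {1, 2, 3, 4} and column 6 already has {1, 2, 4, 6, 7}, so row 6, column 6 must be 5.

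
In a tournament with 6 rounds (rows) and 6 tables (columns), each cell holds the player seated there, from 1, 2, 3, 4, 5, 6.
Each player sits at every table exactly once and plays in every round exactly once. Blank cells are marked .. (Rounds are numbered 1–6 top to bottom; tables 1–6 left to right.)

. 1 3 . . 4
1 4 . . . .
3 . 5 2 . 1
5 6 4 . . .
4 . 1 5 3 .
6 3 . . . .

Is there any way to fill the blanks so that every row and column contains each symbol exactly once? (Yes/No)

Round 3, table 2: round 3 together with table 2 already contain {1, 2, 3, 4, 5, 6} — every symbol — so nothing can go there. The grid has no valid completion.

No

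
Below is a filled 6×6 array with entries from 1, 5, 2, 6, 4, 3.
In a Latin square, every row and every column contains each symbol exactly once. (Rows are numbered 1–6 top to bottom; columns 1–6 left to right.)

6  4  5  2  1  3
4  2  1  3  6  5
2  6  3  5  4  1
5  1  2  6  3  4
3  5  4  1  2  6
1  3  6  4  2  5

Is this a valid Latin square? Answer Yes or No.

Every row is a permutation, but column 5 contains 2 twice (at rows 5 and 6).

No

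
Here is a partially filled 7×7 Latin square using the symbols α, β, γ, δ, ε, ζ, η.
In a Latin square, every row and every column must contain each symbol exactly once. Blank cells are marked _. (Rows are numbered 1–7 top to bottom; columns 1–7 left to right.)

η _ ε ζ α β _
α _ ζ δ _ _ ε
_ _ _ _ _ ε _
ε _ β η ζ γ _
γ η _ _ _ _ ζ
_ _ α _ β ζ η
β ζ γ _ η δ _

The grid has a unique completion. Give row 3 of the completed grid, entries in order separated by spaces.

Row 2, column 5: row 2 has {α, δ, ε, ζ} and column 5 has {α, β, ζ, η}, leaving only γ.
Row 3, column 5: row 3 has {ε} and column 5 has {α, β, γ, ζ, η}, leaving only δ.
Row 3, column 1: row 3 has {δ, ε} and column 1 has {α, β, γ, ε, η}, leaving only ζ.
Row 3, column 3: row 3 has {δ, ε, ζ} and column 3 has {α, β, γ, ε, ζ}, leaving only η.
Row 2, column 2: row 2 has {α, γ, δ, ε, ζ} and column 2 has {ζ, η}, leaving only β.
Row 2, column 6: row 2 has {α, β, γ, δ, ε, ζ} and column 6 has {β, γ, δ, ε, ζ}, leaving only η.
Row 5, column 3: row 5 has {γ, ζ, η} and column 3 has {α, β, γ, ε, ζ, η}, leaving only δ.
Row 5, column 5: row 5 has {γ, δ, ζ, η} and column 5 has {α, β, γ, δ, ζ, η}, leaving only ε.
Row 5, column 6: row 5 has {γ, δ, ε, ζ, η} and column 6 has {β, γ, δ, ε, ζ, η}, leaving only α.
Row 5, column 4: row 5 has {α, γ, δ, ε, ζ, η} and column 4 has {δ, ζ, η}, leaving only β.
Row 6, column 1: row 6 has {α, β, ζ, η} and column 1 has {α, β, γ, ε, ζ, η}, leaving only δ.
Row 7, column 7: row 7 has {β, γ, δ, ζ, η} and column 7 has {ε, ζ, η}, leaving only α.
Row 4, column 7: row 4 has {β, γ, ε, ζ, η} and column 7 has {α, ε, ζ, η}, leaving only δ.
Row 1, column 7: row 1 has {α, β, ε, ζ, η} and column 7 has {α, δ, ε, ζ, η}, leaving only γ.
Row 3, column 7: row 3 has {δ, ε, ζ, η} and column 7 has {α, γ, δ, ε, ζ, η}, leaving only β.
Row 1, column 2: row 1 has {α, β, γ, ε, ζ, η} and column 2 has {β, ζ, η}, leaving only δ.
Row 4, column 2: row 4 has {β, γ, δ, ε, ζ, η} and column 2 has {β, δ, ζ, η}, leaving only α.
Row 3, column 2: row 3 has {β, δ, ε, ζ, η} and column 2 has {α, β, δ, ζ, η}, leaving only γ.
Row 3, column 4: row 3 has {β, γ, δ, ε, ζ, η} and column 4 has {β, δ, ζ, η}, leaving only α.
So row 3 reads: ζ γ η α δ ε β.

ζ γ η α δ ε β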